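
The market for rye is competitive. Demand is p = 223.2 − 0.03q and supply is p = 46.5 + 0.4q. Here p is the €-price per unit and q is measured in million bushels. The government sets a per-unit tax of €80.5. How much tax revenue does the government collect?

€18009.53 million

Competitive equilibrium: 223.2 − 0.03q = 46.5 + 0.4q → q* = 410.9302, p* = 210.8721.
With the tax, the buyer price exceeds the seller price by 80.5: (223.2 − 0.03q) − (46.5 + 0.4q) = 80.5 → q' = 223.7209.
Tax revenue = 80.5 × 223.7209 = €18009.53 million.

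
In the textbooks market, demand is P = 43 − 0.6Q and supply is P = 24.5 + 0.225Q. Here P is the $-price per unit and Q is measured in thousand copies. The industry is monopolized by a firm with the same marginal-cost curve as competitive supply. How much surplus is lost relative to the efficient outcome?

Competitive equilibrium: 43 − 0.6Q = 24.5 + 0.225Q → Q* = 22.4242, P* = 29.5455.
Marginal revenue: MR = 43 − 1.2Q. Set MR = MC: 43 − 1.2Q = 24.5 + 0.225Q → Q_m = 12.9825.
Price P_m = 43 − 0.6·12.9825 = 35.2105; MC(Q_m) = 24.5 + 0.225·12.9825 = 27.4211.
Competitive Q* = 22.4242, so ΔQ = 9.4417; wedge = 35.2105 − 27.4211 = 7.7894.
The triangle = ½ × 9.4417 × 7.7894 = $36.77 thousand.

$36.77 thousand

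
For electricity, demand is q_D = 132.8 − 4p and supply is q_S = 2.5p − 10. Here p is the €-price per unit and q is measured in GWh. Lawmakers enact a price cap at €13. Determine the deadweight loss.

€163.41

In inverse form: demand p = 33.2 − 0.25q, supply p = 4 + 0.4q.
Competitive equilibrium: 33.2 − 0.25q = 4 + 0.4q → q* = 44.9231, p* = 21.9692.
At the ceiling p = 13, quantity supplied = (13 − 4)/0.4 = 22.5.
Willingness to pay at q' = 22.5: 33.2 − 0.25·22.5 = 27.575.
Δq = 44.9231 − 22.5 = 22.4231; wedge = 27.575 − 13 = 14.575.
The triangle = ½ × 22.4231 × 14.575 = €163.41.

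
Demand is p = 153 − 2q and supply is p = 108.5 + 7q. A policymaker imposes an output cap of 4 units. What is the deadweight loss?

Competitive equilibrium: 153 − 2q = 108.5 + 7q → q* = 4.9444, p* = 143.1111.
At q = 4: demand price = 153 − 2·4 = 145; supply price = 108.5 + 7·4 = 136.5.
Δq = 4.9444 − 4 = 0.9444; wedge = 145 − 136.5 = 8.5.
Deadweight loss = ½ × 0.9444 × 8.5 = 4.01.

4.01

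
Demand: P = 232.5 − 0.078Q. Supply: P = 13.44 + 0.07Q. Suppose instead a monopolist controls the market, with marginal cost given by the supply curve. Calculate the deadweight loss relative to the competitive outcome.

Competitive equilibrium: 232.5 − 0.078Q = 13.44 + 0.07Q → Q* = 1480.13514, P* = 117.04946.
Marginal revenue: MR = 232.5 − 0.156Q. Set MR = MC: 232.5 − 0.156Q = 13.44 + 0.07Q → Q_m = 969.29204.
Price P_m = 232.5 − 0.078·969.29204 = 156.89522; MC(Q_m) = 13.44 + 0.07·969.29204 = 81.29044.
Competitive Q* = 1480.13514, so ΔQ = 510.8431; wedge = 156.89522 − 81.29044 = 75.60478.
Deadweight loss = ½ × 510.8431 × 75.60478 = 19311.09.

19311.09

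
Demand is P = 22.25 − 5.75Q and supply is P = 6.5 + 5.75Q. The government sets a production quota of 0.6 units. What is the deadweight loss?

Competitive equilibrium: 22.25 − 5.75Q = 6.5 + 5.75Q → Q* = 1.3696, P* = 14.375.
At Q = 0.6: demand price = 22.25 − 5.75·0.6 = 18.8; supply price = 6.5 + 5.75·0.6 = 9.95.
ΔQ = 1.3696 − 0.6 = 0.7696; wedge = 18.8 − 9.95 = 8.85.
DWL = ½ × 0.7696 × 8.85 = 3.41.

3.41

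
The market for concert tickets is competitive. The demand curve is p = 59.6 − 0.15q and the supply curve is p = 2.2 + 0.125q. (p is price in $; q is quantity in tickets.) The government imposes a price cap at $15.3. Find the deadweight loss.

$1485.12

Competitive equilibrium: 59.6 − 0.15q = 2.2 + 0.125q → q* = 208.7273, p* = 28.2909.
At the ceiling p = 15.3, quantity supplied = (15.3 − 2.2)/0.125 = 104.8.
Willingness to pay at q' = 104.8: 59.6 − 0.15·104.8 = 43.88.
Δq = 208.7273 − 104.8 = 103.9273; wedge = 43.88 − 15.3 = 28.58.
The triangle = ½ × 103.9273 × 28.58 = $1485.12.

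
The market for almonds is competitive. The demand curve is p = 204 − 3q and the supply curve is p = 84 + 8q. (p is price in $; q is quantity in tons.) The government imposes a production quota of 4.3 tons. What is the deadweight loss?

$240.24

Competitive equilibrium: 204 − 3q = 84 + 8q → q* = 10.9091, p* = 171.2727.
At q = 4.3: demand price = 204 − 3·4.3 = 191.1; supply price = 84 + 8·4.3 = 118.4.
Δq = 10.9091 − 4.3 = 6.6091; wedge = 191.1 − 118.4 = 72.7.
DWL = ½ × 6.6091 × 72.7 = $240.24.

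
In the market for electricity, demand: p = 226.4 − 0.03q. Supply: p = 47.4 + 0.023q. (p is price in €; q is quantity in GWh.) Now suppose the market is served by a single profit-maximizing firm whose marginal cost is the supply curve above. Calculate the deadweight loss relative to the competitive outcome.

€39489.94

Competitive equilibrium: 226.4 − 0.03q = 47.4 + 0.023q → q* = 3377.35849, p* = 125.07925.
Marginal revenue: MR = 226.4 − 0.06q. Set MR = MC: 226.4 − 0.06q = 47.4 + 0.023q → q_m = 2156.62651.
Price p_m = 226.4 − 0.03·2156.62651 = 161.7012; MC(q_m) = 47.4 + 0.023·2156.62651 = 97.00241.
Competitive q* = 3377.35849, so Δq = 1220.73198; wedge = 161.7012 − 97.00241 = 64.69879.
Deadweight loss = ½ × 1220.73198 × 64.69879 = €39489.94.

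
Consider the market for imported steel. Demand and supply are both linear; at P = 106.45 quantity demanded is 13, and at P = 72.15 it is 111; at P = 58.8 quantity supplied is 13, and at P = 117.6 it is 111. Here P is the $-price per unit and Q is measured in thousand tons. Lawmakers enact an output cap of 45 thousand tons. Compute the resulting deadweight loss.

$156.61 thousand

Demand slope = (72.15 − 106.45)/(111 − 13) = −0.35, so P = 111 − 0.35Q.
Supply slope = (117.6 − 58.8)/(111 − 13) = 0.6, so P = 51 + 0.6Q.
Competitive equilibrium: 111 − 0.35Q = 51 + 0.6Q → Q* = 63.1579, P* = 88.8947.
At Q = 45: demand price = 111 − 0.35·45 = 95.25; supply price = 51 + 0.6·45 = 78.
ΔQ = 63.1579 − 45 = 18.1579; wedge = 95.25 − 78 = 17.25.
Deadweight loss = ½ × 18.1579 × 17.25 = $156.61 thousand.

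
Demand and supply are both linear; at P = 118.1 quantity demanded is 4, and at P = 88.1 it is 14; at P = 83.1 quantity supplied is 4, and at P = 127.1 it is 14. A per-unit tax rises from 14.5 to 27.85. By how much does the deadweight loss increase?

Demand slope = (88.1 − 118.1)/(14 − 4) = −3, so P = 130.1 − 3Q.
Supply slope = (127.1 − 83.1)/(14 − 4) = 4.4, so P = 65.5 + 4.4Q.
Competitive equilibrium: 130.1 − 3Q = 65.5 + 4.4Q → Q* = 8.7297, P* = 103.9108.
For a per-unit tax t: ΔQ = t/7.4, so DWL = ½·t·(t/7.4) = t²/14.8.
At t = 14.5: DWL = 14.206. At t = 27.85: DWL = 52.407.
Increase = 52.407 − 14.206 = 38.20.

38.20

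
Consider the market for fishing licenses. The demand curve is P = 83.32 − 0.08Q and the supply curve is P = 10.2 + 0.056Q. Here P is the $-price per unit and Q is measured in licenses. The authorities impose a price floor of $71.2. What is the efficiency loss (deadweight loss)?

$10139.45

Competitive equilibrium: 83.32 − 0.08Q = 10.2 + 0.056Q → Q* = 537.6471, P* = 40.3082.
At the floor P = 71.2, quantity demanded = (83.32 − 71.2)/0.08 = 151.5.
Sellers' marginal cost at Q' = 151.5: 10.2 + 0.056·151.5 = 18.684.
ΔQ = 537.6471 − 151.5 = 386.1471; wedge = 71.2 − 18.684 = 52.516.
Welfare loss = ½ × 386.1471 × 52.516 = $10139.45.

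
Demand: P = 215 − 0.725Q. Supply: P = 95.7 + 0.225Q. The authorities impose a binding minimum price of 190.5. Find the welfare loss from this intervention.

4001.70

Competitive equilibrium: 215 − 0.725Q = 95.7 + 0.225Q → Q* = 125.5789, P* = 123.9553.
At the floor P = 190.5, quantity demanded = (215 − 190.5)/0.725 = 33.7931.
Sellers' marginal cost at Q' = 33.7931: 95.7 + 0.225·33.7931 = 103.3034.
ΔQ = 125.5789 − 33.7931 = 91.7858; wedge = 190.5 − 103.3034 = 87.1966.
The triangle = ½ × 91.7858 × 87.1966 = 4001.70.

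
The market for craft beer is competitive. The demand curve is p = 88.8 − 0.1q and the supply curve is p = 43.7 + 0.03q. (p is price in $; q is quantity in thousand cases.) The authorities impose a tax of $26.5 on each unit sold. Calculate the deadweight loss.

$2700.96 thousand

Competitive equilibrium: 88.8 − 0.1q = 43.7 + 0.03q → q* = 346.9231, p* = 54.1077.
With the tax, the buyer price exceeds the seller price by 26.5: (88.8 − 0.1q) − (43.7 + 0.03q) = 26.5 → q' = 143.0769.
Δq = 346.9231 − 143.0769 = 203.8462; the wedge equals the tax, 26.5.
The triangle = ½ × 203.8462 × 26.5 = $2700.96 thousand.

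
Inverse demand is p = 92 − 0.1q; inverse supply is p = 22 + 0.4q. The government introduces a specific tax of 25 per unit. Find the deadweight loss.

Competitive equilibrium: 92 − 0.1q = 22 + 0.4q → q* = 140, p* = 78.
With the tax, the buyer price exceeds the seller price by 25: (92 − 0.1q) − (22 + 0.4q) = 25 → q' = 90.
Δq = 140 − 90 = 50; the wedge equals the tax, 25.
Deadweight loss = ½ × 50 × 25 = 625.

625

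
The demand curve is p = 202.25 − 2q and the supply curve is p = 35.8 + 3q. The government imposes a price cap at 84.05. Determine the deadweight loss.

740.17

Competitive equilibrium: 202.25 − 2q = 35.8 + 3q → q* = 33.29, p* = 135.67.
At the ceiling p = 84.05, quantity supplied = (84.05 − 35.8)/3 = 16.08333.
Willingness to pay at q' = 16.08333: 202.25 − 2·16.08333 = 170.08334.
Δq = 33.29 − 16.08333 = 17.20667; wedge = 170.08334 − 84.05 = 86.03334.
The triangle = ½ × 17.20667 × 86.03334 = 740.17.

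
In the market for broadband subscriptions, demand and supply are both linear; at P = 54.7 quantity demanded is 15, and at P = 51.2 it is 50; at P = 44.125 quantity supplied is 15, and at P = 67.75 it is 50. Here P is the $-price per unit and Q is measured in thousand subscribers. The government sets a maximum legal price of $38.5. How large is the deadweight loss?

$187.18 thousand

Demand slope = (51.2 − 54.7)/(50 − 15) = −0.1, so P = 56.2 − 0.1Q.
Supply slope = (67.75 − 44.125)/(50 − 15) = 0.675, so P = 34 + 0.675Q.
Competitive equilibrium: 56.2 − 0.1Q = 34 + 0.675Q → Q* = 28.6452, P* = 53.3355.
At the ceiling P = 38.5, quantity supplied = (38.5 − 34)/0.675 = 6.6667.
Willingness to pay at Q' = 6.6667: 56.2 − 0.1·6.6667 = 55.5333.
ΔQ = 28.6452 − 6.6667 = 21.9785; wedge = 55.5333 − 38.5 = 17.0333.
Deadweight loss = ½ × 21.9785 × 17.0333 = $187.18 thousand.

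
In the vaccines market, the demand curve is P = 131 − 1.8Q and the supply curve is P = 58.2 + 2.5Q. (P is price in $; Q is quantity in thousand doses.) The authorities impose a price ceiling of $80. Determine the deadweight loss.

Competitive equilibrium: 131 − 1.8Q = 58.2 + 2.5Q → Q* = 16.9302, P* = 100.5256.
At the ceiling P = 80, quantity supplied = (80 − 58.2)/2.5 = 8.72.
Willingness to pay at Q' = 8.72: 131 − 1.8·8.72 = 115.304.
ΔQ = 16.9302 − 8.72 = 8.2102; wedge = 115.304 − 80 = 35.304.
The triangle = ½ × 8.2102 × 35.304 = $144.93 thousand.

$144.93 thousand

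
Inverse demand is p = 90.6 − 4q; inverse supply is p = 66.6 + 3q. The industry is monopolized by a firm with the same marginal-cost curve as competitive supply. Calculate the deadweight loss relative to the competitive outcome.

Competitive equilibrium: 90.6 − 4q = 66.6 + 3q → q* = 3.4286, p* = 76.8857.
Marginal revenue: MR = 90.6 − 8q. Set MR = MC: 90.6 − 8q = 66.6 + 3q → q_m = 2.1818.
Price p_m = 90.6 − 4·2.1818 = 81.8728; MC(q_m) = 66.6 + 3·2.1818 = 73.1454.
Competitive q* = 3.4286, so Δq = 1.2468; wedge = 81.8728 − 73.1454 = 8.7274.
Welfare loss = ½ × 1.2468 × 8.7274 = 5.44.

5.44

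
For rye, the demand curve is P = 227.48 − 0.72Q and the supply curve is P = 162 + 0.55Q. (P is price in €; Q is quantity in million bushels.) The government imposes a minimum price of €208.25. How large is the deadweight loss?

Competitive equilibrium: 227.48 − 0.72Q = 162 + 0.55Q → Q* = 51.5591, P* = 190.3575.
At the floor P = 208.25, quantity demanded = (227.48 − 208.25)/0.72 = 26.7083.
Sellers' marginal cost at Q' = 26.7083: 162 + 0.55·26.7083 = 176.6896.
ΔQ = 51.5591 − 26.7083 = 24.8508; wedge = 208.25 − 176.6896 = 31.5604.
The triangle = ½ × 24.8508 × 31.5604 = €392.15 million.

€392.15 million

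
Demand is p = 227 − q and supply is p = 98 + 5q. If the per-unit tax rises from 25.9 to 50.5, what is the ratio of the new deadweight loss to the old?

Competitive equilibrium: 227 − q = 98 + 5q → q* = 21.5, p* = 205.5.
For a per-unit tax t: Δq = t/6, so DWL = ½·t·(t/6) = t²/12.
At t = 25.9: DWL = 55.901. At t = 50.5: DWL = 212.521.
Ratio = (50.5/25.9)² = 3.802.

3.802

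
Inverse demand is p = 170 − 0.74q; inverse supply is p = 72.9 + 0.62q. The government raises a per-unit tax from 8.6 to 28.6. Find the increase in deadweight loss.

273.53

Competitive equilibrium: 170 − 0.74q = 72.9 + 0.62q → q* = 71.3971, p* = 117.1662.
For a per-unit tax t: Δq = t/1.36, so DWL = ½·t·(t/1.36) = t²/2.72.
At t = 8.6: DWL = 27.191. At t = 28.6: DWL = 300.721.
Increase = 300.721 − 27.191 = 273.53.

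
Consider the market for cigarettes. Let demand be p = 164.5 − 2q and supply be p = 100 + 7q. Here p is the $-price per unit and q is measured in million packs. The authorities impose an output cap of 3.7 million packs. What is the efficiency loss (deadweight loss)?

Competitive equilibrium: 164.5 − 2q = 100 + 7q → q* = 7.1667, p* = 150.1667.
At q = 3.7: demand price = 164.5 − 2·3.7 = 157.1; supply price = 100 + 7·3.7 = 125.9.
Δq = 7.1667 − 3.7 = 3.4667; wedge = 157.1 − 125.9 = 31.2.
The triangle = ½ × 3.4667 × 31.2 = $54.08 million.

$54.08 million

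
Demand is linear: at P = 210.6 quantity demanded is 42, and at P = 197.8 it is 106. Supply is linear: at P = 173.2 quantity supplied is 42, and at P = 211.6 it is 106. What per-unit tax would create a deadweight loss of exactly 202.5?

18

Demand slope = (197.8 − 210.6)/(106 − 42) = −0.2, so P = 219 − 0.2Q.
Supply slope = (211.6 − 173.2)/(106 − 42) = 0.6, so P = 148 + 0.6Q.
Competitive equilibrium: 219 − 0.2Q = 148 + 0.6Q → Q* = 88.75, P* = 201.25.
A tax t gives ΔQ = t/0.8 and wedge t, so DWL = t²/1.6.
t²/1.6 = 202.5 → t² = 324 → t = 18.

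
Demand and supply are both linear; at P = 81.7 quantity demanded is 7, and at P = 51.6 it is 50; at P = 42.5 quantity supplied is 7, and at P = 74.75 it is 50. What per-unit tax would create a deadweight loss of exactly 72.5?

14.5

Demand slope = (51.6 − 81.7)/(50 − 7) = −0.7, so P = 86.6 − 0.7Q.
Supply slope = (74.75 − 42.5)/(50 − 7) = 0.75, so P = 37.25 + 0.75Q.
Competitive equilibrium: 86.6 − 0.7Q = 37.25 + 0.75Q → Q* = 34.0345, P* = 62.7759.
A tax t gives ΔQ = t/1.45 and wedge t, so DWL = t²/2.9.
t²/2.9 = 72.5 → t² = 210.25 → t = 14.5.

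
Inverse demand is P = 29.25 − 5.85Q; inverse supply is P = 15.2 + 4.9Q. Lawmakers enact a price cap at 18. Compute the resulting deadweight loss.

Competitive equilibrium: 29.25 − 5.85Q = 15.2 + 4.9Q → Q* = 1.307, P* = 21.6042.
At the ceiling P = 18, quantity supplied = (18 − 15.2)/4.9 = 0.5714.
Willingness to pay at Q' = 0.5714: 29.25 − 5.85·0.5714 = 25.9073.
ΔQ = 1.307 − 0.5714 = 0.7356; wedge = 25.9073 − 18 = 7.9073.
DWL = ½ × 0.7356 × 7.9073 = 2.91.

2.91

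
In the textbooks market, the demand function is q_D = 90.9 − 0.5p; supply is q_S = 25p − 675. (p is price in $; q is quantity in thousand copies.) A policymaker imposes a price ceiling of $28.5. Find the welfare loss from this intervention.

In inverse form: demand p = 181.8 − 2q, supply p = 27 + 0.04q.
Competitive equilibrium: 181.8 − 2q = 27 + 0.04q → q* = 75.8824, p* = 30.0353.
At the ceiling p = 28.5, quantity supplied = (28.5 − 27)/0.04 = 37.5.
Willingness to pay at q' = 37.5: 181.8 − 2·37.5 = 106.8.
Δq = 75.8824 − 37.5 = 38.3824; wedge = 106.8 − 28.5 = 78.3.
DWL = ½ × 38.3824 × 78.3 = $1502.67 thousand.

$1502.67 thousand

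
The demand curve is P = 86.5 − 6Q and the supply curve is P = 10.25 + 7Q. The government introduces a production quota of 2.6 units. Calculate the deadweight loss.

Competitive equilibrium: 86.5 − 6Q = 10.25 + 7Q → Q* = 5.8654, P* = 51.3077.
At Q = 2.6: demand price = 86.5 − 6·2.6 = 70.9; supply price = 10.25 + 7·2.6 = 28.45.
ΔQ = 5.8654 − 2.6 = 3.2654; wedge = 70.9 − 28.45 = 42.45.
DWL = ½ × 3.2654 × 42.45 = 69.31.

69.31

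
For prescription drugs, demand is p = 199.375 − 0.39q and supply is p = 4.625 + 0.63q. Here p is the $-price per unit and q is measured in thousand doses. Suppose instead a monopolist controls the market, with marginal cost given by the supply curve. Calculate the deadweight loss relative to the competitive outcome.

$1422.38 thousand

Competitive equilibrium: 199.375 − 0.39q = 4.625 + 0.63q → q* = 190.9314, p* = 124.9118.
Marginal revenue: MR = 199.375 − 0.78q. Set MR = MC: 199.375 − 0.78q = 4.625 + 0.63q → q_m = 138.1206.
Price p_m = 199.375 − 0.39·138.1206 = 145.508; MC(q_m) = 4.625 + 0.63·138.1206 = 91.641.
Competitive q* = 190.9314, so Δq = 52.8108; wedge = 145.508 − 91.641 = 53.867.
DWL = ½ × 52.8108 × 53.867 = $1422.38 thousand.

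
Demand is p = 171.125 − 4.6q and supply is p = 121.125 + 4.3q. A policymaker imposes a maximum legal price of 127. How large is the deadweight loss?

Competitive equilibrium: 171.125 − 4.6q = 121.125 + 4.3q → q* = 5.618, p* = 145.2823.
At the ceiling p = 127, quantity supplied = (127 − 121.125)/4.3 = 1.3663.
Willingness to pay at q' = 1.3663: 171.125 − 4.6·1.3663 = 164.84.
Δq = 5.618 − 1.3663 = 4.2517; wedge = 164.84 − 127 = 37.84.
DWL = ½ × 4.2517 × 37.84 = 80.44.

80.44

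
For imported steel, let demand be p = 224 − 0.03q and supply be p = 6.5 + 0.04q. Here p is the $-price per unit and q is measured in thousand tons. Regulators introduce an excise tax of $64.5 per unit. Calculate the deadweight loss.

$29716.07 thousand

Competitive equilibrium: 224 − 0.03q = 6.5 + 0.04q → q* = 3107.1429, p* = 130.7857.
With the tax, the buyer price exceeds the seller price by 64.5: (224 − 0.03q) − (6.5 + 0.04q) = 64.5 → q' = 2185.7143.
Δq = 3107.1429 − 2185.7143 = 921.4286; the wedge equals the tax, 64.5.
Welfare loss = ½ × 921.4286 × 64.5 = $29716.07 thousand.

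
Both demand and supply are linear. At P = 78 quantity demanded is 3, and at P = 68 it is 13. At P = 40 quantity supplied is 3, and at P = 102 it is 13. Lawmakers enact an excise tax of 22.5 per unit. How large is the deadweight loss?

35.16

Demand slope = (68 − 78)/(13 − 3) = −1, so P = 81 − Q.
Supply slope = (102 − 40)/(13 − 3) = 6.2, so P = 21.4 + 6.2Q.
Competitive equilibrium: 81 − Q = 21.4 + 6.2Q → Q* = 8.2778, P* = 72.7222.
With the tax, the buyer price exceeds the seller price by 22.5: (81 − Q) − (21.4 + 6.2Q) = 22.5 → Q' = 5.1528.
ΔQ = 8.2778 − 5.1528 = 3.125; the wedge equals the tax, 22.5.
The triangle = ½ × 3.125 × 22.5 = 35.16.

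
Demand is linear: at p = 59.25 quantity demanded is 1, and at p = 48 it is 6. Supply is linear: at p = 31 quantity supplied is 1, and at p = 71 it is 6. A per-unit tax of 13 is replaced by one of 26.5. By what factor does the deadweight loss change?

Demand slope = (48 − 59.25)/(6 − 1) = −2.25, so p = 61.5 − 2.25q.
Supply slope = (71 − 31)/(6 − 1) = 8, so p = 23 + 8q.
Competitive equilibrium: 61.5 − 2.25q = 23 + 8q → q* = 3.7561, p* = 53.0488.
For a per-unit tax t: Δq = t/10.25, so DWL = ½·t·(t/10.25) = t²/20.5.
At t = 13: DWL = 8.244. At t = 26.5: DWL = 34.256.
Ratio = (26.5/13)² = 4.155.

4.155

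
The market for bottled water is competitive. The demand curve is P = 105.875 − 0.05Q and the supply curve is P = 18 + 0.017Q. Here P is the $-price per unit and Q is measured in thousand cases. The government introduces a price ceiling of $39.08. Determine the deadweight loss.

Competitive equilibrium: 105.875 − 0.05Q = 18 + 0.017Q → Q* = 1311.5672, P* = 40.2966.
At the ceiling P = 39.08, quantity supplied = (39.08 − 18)/0.017 = 1240.
Willingness to pay at Q' = 1240: 105.875 − 0.05·1240 = 43.875.
ΔQ = 1311.5672 − 1240 = 71.5672; wedge = 43.875 − 39.08 = 4.795.
Welfare loss = ½ × 71.5672 × 4.795 = $171.58 thousand.

$171.58 thousand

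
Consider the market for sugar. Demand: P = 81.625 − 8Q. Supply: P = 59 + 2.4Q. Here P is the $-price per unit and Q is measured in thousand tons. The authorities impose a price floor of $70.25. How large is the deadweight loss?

$2.95 thousand

Competitive equilibrium: 81.625 − 8Q = 59 + 2.4Q → Q* = 2.1755, P* = 64.2212.
At the floor P = 70.25, quantity demanded = (81.625 − 70.25)/8 = 1.4219.
Sellers' marginal cost at Q' = 1.4219: 59 + 2.4·1.4219 = 62.4126.
ΔQ = 2.1755 − 1.4219 = 0.7536; wedge = 70.25 − 62.4126 = 7.8374.
DWL = ½ × 0.7536 × 7.8374 = $2.95 thousand.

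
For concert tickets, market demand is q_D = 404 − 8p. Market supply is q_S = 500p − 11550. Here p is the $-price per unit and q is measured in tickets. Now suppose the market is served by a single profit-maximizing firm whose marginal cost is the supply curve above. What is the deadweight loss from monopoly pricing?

In inverse form: demand p = 50.5 − 0.125q, supply p = 23.1 + 0.002q.
Competitive equilibrium: 50.5 − 0.125q = 23.1 + 0.002q → q* = 215.748, p* = 23.5315.
Marginal revenue: MR = 50.5 − 0.25q. Set MR = MC: 50.5 − 0.25q = 23.1 + 0.002q → q_m = 108.7302.
Price p_m = 50.5 − 0.125·108.7302 = 36.9087; MC(q_m) = 23.1 + 0.002·108.7302 = 23.3175.
Competitive q* = 215.748, so Δq = 107.0178; wedge = 36.9087 − 23.3175 = 13.5912.
Deadweight loss = ½ × 107.0178 × 13.5912 = $727.25.

$727.25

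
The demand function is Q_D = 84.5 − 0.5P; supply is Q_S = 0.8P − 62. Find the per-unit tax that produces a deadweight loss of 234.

In inverse form: demand P = 169 − 2Q, supply P = 77.5 + 1.25Q.
Competitive equilibrium: 169 − 2Q = 77.5 + 1.25Q → Q* = 28.1538, P* = 112.6923.
A tax t gives ΔQ = t/3.25 and wedge t, so DWL = t²/6.5.
t²/6.5 = 234 → t² = 1521 → t = 39.

39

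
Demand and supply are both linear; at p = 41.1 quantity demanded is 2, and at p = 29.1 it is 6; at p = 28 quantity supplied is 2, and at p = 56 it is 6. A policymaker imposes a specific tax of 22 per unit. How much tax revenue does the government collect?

24.42

Demand slope = (29.1 − 41.1)/(6 − 2) = −3, so p = 47.1 − 3q.
Supply slope = (56 − 28)/(6 − 2) = 7, so p = 14 + 7q.
Competitive equilibrium: 47.1 − 3q = 14 + 7q → q* = 3.31, p* = 37.17.
With the tax, the buyer price exceeds the seller price by 22: (47.1 − 3q) − (14 + 7q) = 22 → q' = 1.11.
Tax revenue = 22 × 1.11 = 24.42.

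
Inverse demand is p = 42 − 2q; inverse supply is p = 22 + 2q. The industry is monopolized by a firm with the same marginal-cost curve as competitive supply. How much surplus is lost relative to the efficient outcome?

Competitive equilibrium: 42 − 2q = 22 + 2q → q* = 5, p* = 32.
Marginal revenue: MR = 42 − 4q. Set MR = MC: 42 − 4q = 22 + 2q → q_m = 3.3333.
Price p_m = 42 − 2·3.3333 = 35.3334; MC(q_m) = 22 + 2·3.3333 = 28.6666.
Competitive q* = 5, so Δq = 1.6667; wedge = 35.3334 − 28.6666 = 6.6668.
The triangle = ½ × 1.6667 × 6.6668 = 5.56.

5.56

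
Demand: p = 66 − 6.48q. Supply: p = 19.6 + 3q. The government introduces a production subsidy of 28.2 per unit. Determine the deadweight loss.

Competitive equilibrium: 66 − 6.48q = 19.6 + 3q → q* = 4.8945, p* = 34.2835.
The subsidy lowers effective supply by 28.2: p = 3q − 8.6.
New quantity: 66 − 6.48q = 3q − 8.6 → q' = 7.8692.
Overproduction Δq = 7.8692 − 4.8945 = 2.9747; wedge = subsidy = 28.2.
Welfare loss = ½ × 2.9747 × 28.2 = 41.94.

41.94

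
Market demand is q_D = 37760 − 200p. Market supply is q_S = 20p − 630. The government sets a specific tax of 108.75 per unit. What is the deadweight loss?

In inverse form: demand p = 188.8 − 0.005q, supply p = 31.5 + 0.05q.
Competitive equilibrium: 188.8 − 0.005q = 31.5 + 0.05q → q* = 2860, p* = 174.5.
With the tax, the buyer price exceeds the seller price by 108.75: (188.8 − 0.005q) − (31.5 + 0.05q) = 108.75 → q' = 882.7273.
Δq = 2860 − 882.7273 = 1977.2727; the wedge equals the tax, 108.75.
Deadweight loss = ½ × 1977.2727 × 108.75 = 107514.20.

107514.20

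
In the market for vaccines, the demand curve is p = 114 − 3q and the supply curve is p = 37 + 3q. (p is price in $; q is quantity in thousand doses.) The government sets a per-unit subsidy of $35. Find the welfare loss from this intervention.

Competitive equilibrium: 114 − 3q = 37 + 3q → q* = 12.8333, p* = 75.5.
The subsidy lowers effective supply by 35: p = 2 + 3q.
New quantity: 114 − 3q = 2 + 3q → q' = 18.6667.
Overproduction Δq = 18.6667 − 12.8333 = 5.8334; wedge = subsidy = 35.
The triangle = ½ × 5.8334 × 35 = $102.08 thousand.

$102.08 thousand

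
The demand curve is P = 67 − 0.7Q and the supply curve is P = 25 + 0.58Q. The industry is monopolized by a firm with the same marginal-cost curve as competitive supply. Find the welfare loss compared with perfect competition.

86.12

Competitive equilibrium: 67 − 0.7Q = 25 + 0.58Q → Q* = 32.8125, P* = 44.0313.
Marginal revenue: MR = 67 − 1.4Q. Set MR = MC: 67 − 1.4Q = 25 + 0.58Q → Q_m = 21.2121.
Price P_m = 67 − 0.7·21.2121 = 52.1515; MC(Q_m) = 25 + 0.58·21.2121 = 37.303.
Competitive Q* = 32.8125, so ΔQ = 11.6004; wedge = 52.1515 − 37.303 = 14.8485.
Deadweight loss = ½ × 11.6004 × 14.8485 = 86.12.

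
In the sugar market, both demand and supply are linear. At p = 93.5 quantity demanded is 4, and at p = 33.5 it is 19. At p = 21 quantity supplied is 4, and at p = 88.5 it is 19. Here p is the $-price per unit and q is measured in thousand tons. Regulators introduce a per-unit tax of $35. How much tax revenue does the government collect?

$294.41 thousand

Demand slope = (33.5 − 93.5)/(19 − 4) = −4, so p = 109.5 − 4q.
Supply slope = (88.5 − 21)/(19 − 4) = 4.5, so p = 3 + 4.5q.
Competitive equilibrium: 109.5 − 4q = 3 + 4.5q → q* = 12.5294, p* = 59.3824.
With the tax, the buyer price exceeds the seller price by 35: (109.5 − 4q) − (3 + 4.5q) = 35 → q' = 8.4118.
Tax revenue = 35 × 8.4118 = $294.41 thousand.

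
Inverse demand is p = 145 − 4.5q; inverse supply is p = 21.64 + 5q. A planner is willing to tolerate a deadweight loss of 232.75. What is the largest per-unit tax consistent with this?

66.5

Competitive equilibrium: 145 − 4.5q = 21.64 + 5q → q* = 12.9853, p* = 86.5663.
A tax t gives Δq = t/9.5 and wedge t, so DWL = t²/19.
t²/19 = 232.75 → t² = 4422.25 → t = 66.5.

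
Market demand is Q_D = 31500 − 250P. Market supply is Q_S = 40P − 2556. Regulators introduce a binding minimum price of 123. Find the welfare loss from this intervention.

28071.08

In inverse form: demand P = 126 − 0.004Q, supply P = 63.9 + 0.025Q.
Competitive equilibrium: 126 − 0.004Q = 63.9 + 0.025Q → Q* = 2141.3793, P* = 117.4345.
At the floor P = 123, quantity demanded = (126 − 123)/0.004 = 750.
Sellers' marginal cost at Q' = 750: 63.9 + 0.025·750 = 82.65.
ΔQ = 2141.3793 − 750 = 1391.3793; wedge = 123 − 82.65 = 40.35.
The triangle = ½ × 1391.3793 × 40.35 = 28071.08.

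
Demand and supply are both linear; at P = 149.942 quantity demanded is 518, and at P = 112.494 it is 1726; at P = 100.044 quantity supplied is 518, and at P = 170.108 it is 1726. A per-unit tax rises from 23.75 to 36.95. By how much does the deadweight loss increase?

Demand slope = (112.494 − 149.942)/(1726 − 518) = −0.031, so P = 166 − 0.031Q.
Supply slope = (170.108 − 100.044)/(1726 − 518) = 0.058, so P = 70 + 0.058Q.
Competitive equilibrium: 166 − 0.031Q = 70 + 0.058Q → Q* = 1078.6517, P* = 132.5618.
For a per-unit tax t: ΔQ = t/0.089, so DWL = ½·t·(t/0.089) = t²/0.178.
At t = 23.75: DWL = 3168.89. At t = 36.95: DWL = 7670.239.
Increase = 7670.239 − 3168.89 = 4501.35.

4501.35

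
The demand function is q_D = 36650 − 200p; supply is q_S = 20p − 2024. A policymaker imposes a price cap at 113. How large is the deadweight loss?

43369.68

In inverse form: demand p = 183.25 − 0.005q, supply p = 101.2 + 0.05q.
Competitive equilibrium: 183.25 − 0.005q = 101.2 + 0.05q → q* = 1491.8182, p* = 175.7909.
At the ceiling p = 113, quantity supplied = (113 − 101.2)/0.05 = 236.
Willingness to pay at q' = 236: 183.25 − 0.005·236 = 182.07.
Δq = 1491.8182 − 236 = 1255.8182; wedge = 182.07 − 113 = 69.07.
DWL = ½ × 1255.8182 × 69.07 = 43369.68.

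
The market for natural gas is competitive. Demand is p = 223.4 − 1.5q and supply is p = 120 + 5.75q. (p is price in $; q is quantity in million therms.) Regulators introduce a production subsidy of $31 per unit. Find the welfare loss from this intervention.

Competitive equilibrium: 223.4 − 1.5q = 120 + 5.75q → q* = 14.26207, p* = 202.0069.
The subsidy lowers effective supply by 31: p = 89 + 5.75q.
New quantity: 223.4 − 1.5q = 89 + 5.75q → q' = 18.53793.
Overproduction Δq = 18.53793 − 14.26207 = 4.27586; wedge = subsidy = 31.
The triangle = ½ × 4.27586 × 31 = $66.28 million.

$66.28 million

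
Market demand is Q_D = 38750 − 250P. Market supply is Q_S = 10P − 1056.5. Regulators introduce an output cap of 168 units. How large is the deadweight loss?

4885.61

In inverse form: demand P = 155 − 0.004Q, supply P = 105.65 + 0.1Q.
Competitive equilibrium: 155 − 0.004Q = 105.65 + 0.1Q → Q* = 474.5192, P* = 153.1019.
At Q = 168: demand price = 155 − 0.004·168 = 154.328; supply price = 105.65 + 0.1·168 = 122.45.
ΔQ = 474.5192 − 168 = 306.5192; wedge = 154.328 − 122.45 = 31.878.
The triangle = ½ × 306.5192 × 31.878 = 4885.61.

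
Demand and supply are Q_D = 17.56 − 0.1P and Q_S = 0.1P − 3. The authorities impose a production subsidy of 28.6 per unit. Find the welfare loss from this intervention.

20.449

In inverse form: demand P = 175.6 − 10Q, supply P = 30 + 10Q.
Competitive equilibrium: 175.6 − 10Q = 30 + 10Q → Q* = 7.28, P* = 102.8.
The subsidy lowers effective supply by 28.6: P = 1.4 + 10Q.
New quantity: 175.6 − 10Q = 1.4 + 10Q → Q' = 8.71.
Overproduction ΔQ = 8.71 − 7.28 = 1.43; wedge = subsidy = 28.6.
Welfare loss = ½ × 1.43 × 28.6 = 20.449.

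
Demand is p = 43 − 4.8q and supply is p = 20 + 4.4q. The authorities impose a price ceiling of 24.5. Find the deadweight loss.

10.04

Competitive equilibrium: 43 − 4.8q = 20 + 4.4q → q* = 2.5, p* = 31.
At the ceiling p = 24.5, quantity supplied = (24.5 − 20)/4.4 = 1.0227.
Willingness to pay at q' = 1.0227: 43 − 4.8·1.0227 = 38.091.
Δq = 2.5 − 1.0227 = 1.4773; wedge = 38.091 − 24.5 = 13.591.
Deadweight loss = ½ × 1.4773 × 13.591 = 10.04.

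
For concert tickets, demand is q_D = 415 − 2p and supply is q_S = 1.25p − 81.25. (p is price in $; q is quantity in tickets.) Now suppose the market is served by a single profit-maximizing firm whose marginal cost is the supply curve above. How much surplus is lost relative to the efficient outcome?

$602.63

In inverse form: demand p = 207.5 − 0.5q, supply p = 65 + 0.8q.
Competitive equilibrium: 207.5 − 0.5q = 65 + 0.8q → q* = 109.6154, p* = 152.6923.
Marginal revenue: MR = 207.5 − q. Set MR = MC: 207.5 − q = 65 + 0.8q → q_m = 79.1667.
Price p_m = 207.5 − 0.5·79.1667 = 167.9167; MC(q_m) = 65 + 0.8·79.1667 = 128.3334.
Competitive q* = 109.6154, so Δq = 30.4487; wedge = 167.9167 − 128.3334 = 39.5833.
Deadweight loss = ½ × 30.4487 × 39.5833 = $602.63.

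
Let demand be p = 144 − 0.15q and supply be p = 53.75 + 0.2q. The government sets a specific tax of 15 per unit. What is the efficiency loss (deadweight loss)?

321.43

Competitive equilibrium: 144 − 0.15q = 53.75 + 0.2q → q* = 257.8571, p* = 105.3214.
With the tax, the buyer price exceeds the seller price by 15: (144 − 0.15q) − (53.75 + 0.2q) = 15 → q' = 215.
Δq = 257.8571 − 215 = 42.8571; the wedge equals the tax, 15.
The triangle = ½ × 42.8571 × 15 = 321.43.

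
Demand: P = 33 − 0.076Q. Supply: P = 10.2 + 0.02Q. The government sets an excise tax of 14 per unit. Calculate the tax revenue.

1283.33

Competitive equilibrium: 33 − 0.076Q = 10.2 + 0.02Q → Q* = 237.5, P* = 14.95.
With the tax, the buyer price exceeds the seller price by 14: (33 − 0.076Q) − (10.2 + 0.02Q) = 14 → Q' = 91.6667.
Tax revenue = 14 × 91.6667 = 1283.33.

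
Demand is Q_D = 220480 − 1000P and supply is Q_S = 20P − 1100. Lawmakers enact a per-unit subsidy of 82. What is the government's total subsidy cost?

In inverse form: demand P = 220.48 − 0.001Q, supply P = 55 + 0.05Q.
Competitive equilibrium: 220.48 − 0.001Q = 55 + 0.05Q → Q* = 3244.7059, P* = 217.2353.
The subsidy lowers effective supply by 82: P = 0.05Q − 27.
New quantity: 220.48 − 0.001Q = 0.05Q − 27 → Q' = 4852.549.
Total subsidy cost = 82 × 4852.549 = 397909.02.

397909.02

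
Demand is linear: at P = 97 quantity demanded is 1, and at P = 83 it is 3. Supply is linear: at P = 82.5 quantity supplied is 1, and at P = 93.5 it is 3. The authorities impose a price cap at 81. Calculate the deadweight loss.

Demand slope = (83 − 97)/(3 − 1) = −7, so P = 104 − 7Q.
Supply slope = (93.5 − 82.5)/(3 − 1) = 5.5, so P = 77 + 5.5Q.
Competitive equilibrium: 104 − 7Q = 77 + 5.5Q → Q* = 2.16, P* = 88.88.
At the ceiling P = 81, quantity supplied = (81 − 77)/5.5 = 0.7273.
Willingness to pay at Q' = 0.7273: 104 − 7·0.7273 = 98.9089.
ΔQ = 2.16 − 0.7273 = 1.4327; wedge = 98.9089 − 81 = 17.9089.
DWL = ½ × 1.4327 × 17.9089 = 12.83.

12.83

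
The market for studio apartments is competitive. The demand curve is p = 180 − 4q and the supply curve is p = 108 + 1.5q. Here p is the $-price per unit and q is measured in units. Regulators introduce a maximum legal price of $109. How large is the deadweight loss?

$424.49

Competitive equilibrium: 180 − 4q = 108 + 1.5q → q* = 13.0909, p* = 127.6364.
At the ceiling p = 109, quantity supplied = (109 − 108)/1.5 = 0.6667.
Willingness to pay at q' = 0.6667: 180 − 4·0.6667 = 177.3332.
Δq = 13.0909 − 0.6667 = 12.4242; wedge = 177.3332 − 109 = 68.3332.
Deadweight loss = ½ × 12.4242 × 68.3332 = $424.49.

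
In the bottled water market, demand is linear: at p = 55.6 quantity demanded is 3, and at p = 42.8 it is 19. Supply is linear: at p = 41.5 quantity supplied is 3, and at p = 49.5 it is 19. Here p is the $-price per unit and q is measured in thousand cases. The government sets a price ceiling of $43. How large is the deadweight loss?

Demand slope = (42.8 − 55.6)/(19 − 3) = −0.8, so p = 58 − 0.8q.
Supply slope = (49.5 − 41.5)/(19 − 3) = 0.5, so p = 40 + 0.5q.
Competitive equilibrium: 58 − 0.8q = 40 + 0.5q → q* = 13.8462, p* = 46.9231.
At the ceiling p = 43, quantity supplied = (43 − 40)/0.5 = 6.
Willingness to pay at q' = 6: 58 − 0.8·6 = 53.2.
Δq = 13.8462 − 6 = 7.8462; wedge = 53.2 − 43 = 10.2.
DWL = ½ × 7.8462 × 10.2 = $40.02 thousand.

$40.02 thousand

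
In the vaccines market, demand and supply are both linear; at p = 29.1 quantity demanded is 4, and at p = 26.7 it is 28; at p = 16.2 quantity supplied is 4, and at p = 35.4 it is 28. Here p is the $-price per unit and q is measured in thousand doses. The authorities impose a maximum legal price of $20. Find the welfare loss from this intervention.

Demand slope = (26.7 − 29.1)/(28 − 4) = −0.1, so p = 29.5 − 0.1q.
Supply slope = (35.4 − 16.2)/(28 − 4) = 0.8, so p = 13 + 0.8q.
Competitive equilibrium: 29.5 − 0.1q = 13 + 0.8q → q* = 18.3333, p* = 27.6667.
At the ceiling p = 20, quantity supplied = (20 − 13)/0.8 = 8.75.
Willingness to pay at q' = 8.75: 29.5 − 0.1·8.75 = 28.625.
Δq = 18.3333 − 8.75 = 9.5833; wedge = 28.625 − 20 = 8.625.
DWL = ½ × 9.5833 × 8.625 = $41.33 thousand.

$41.33 thousand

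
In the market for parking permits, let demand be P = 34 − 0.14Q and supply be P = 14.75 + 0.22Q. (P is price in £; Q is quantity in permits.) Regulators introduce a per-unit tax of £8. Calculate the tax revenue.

£250

Competitive equilibrium: 34 − 0.14Q = 14.75 + 0.22Q → Q* = 53.4722, P* = 26.5139.
With the tax, the buyer price exceeds the seller price by 8: (34 − 0.14Q) − (14.75 + 0.22Q) = 8 → Q' = 31.25.
Tax revenue = 8 × 31.25 = £250.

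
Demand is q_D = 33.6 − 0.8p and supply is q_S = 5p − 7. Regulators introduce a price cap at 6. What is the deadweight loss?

In inverse form: demand p = 42 − 1.25q, supply p = 1.4 + 0.2q.
Competitive equilibrium: 42 − 1.25q = 1.4 + 0.2q → q* = 28, p* = 7.
At the ceiling p = 6, quantity supplied = (6 − 1.4)/0.2 = 23.
Willingness to pay at q' = 23: 42 − 1.25·23 = 13.25.
Δq = 28 − 23 = 5; wedge = 13.25 − 6 = 7.25.
The triangle = ½ × 5 × 7.25 = 18.125.

18.125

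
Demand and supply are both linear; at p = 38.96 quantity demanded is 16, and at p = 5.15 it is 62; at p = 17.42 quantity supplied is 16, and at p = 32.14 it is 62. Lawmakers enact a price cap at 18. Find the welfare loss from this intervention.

182.58

Demand slope = (5.15 − 38.96)/(62 − 16) = −0.735, so p = 50.72 − 0.735q.
Supply slope = (32.14 − 17.42)/(62 − 16) = 0.32, so p = 12.3 + 0.32q.
Competitive equilibrium: 50.72 − 0.735q = 12.3 + 0.32q → q* = 36.4171, p* = 23.9535.
At the ceiling p = 18, quantity supplied = (18 − 12.3)/0.32 = 17.8125.
Willingness to pay at q' = 17.8125: 50.72 − 0.735·17.8125 = 37.6278.
Δq = 36.4171 − 17.8125 = 18.6046; wedge = 37.6278 − 18 = 19.6278.
The triangle = ½ × 18.6046 × 19.6278 = 182.58.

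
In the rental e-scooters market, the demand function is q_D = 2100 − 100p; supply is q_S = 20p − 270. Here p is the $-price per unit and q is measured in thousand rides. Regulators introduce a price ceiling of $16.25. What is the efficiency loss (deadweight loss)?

In inverse form: demand p = 21 − 0.01q, supply p = 13.5 + 0.05q.
Competitive equilibrium: 21 − 0.01q = 13.5 + 0.05q → q* = 125, p* = 19.75.
At the ceiling p = 16.25, quantity supplied = (16.25 − 13.5)/0.05 = 55.
Willingness to pay at q' = 55: 21 − 0.01·55 = 20.45.
Δq = 125 − 55 = 70; wedge = 20.45 − 16.25 = 4.2.
Deadweight loss = ½ × 70 × 4.2 = $147 thousand.

$147 thousand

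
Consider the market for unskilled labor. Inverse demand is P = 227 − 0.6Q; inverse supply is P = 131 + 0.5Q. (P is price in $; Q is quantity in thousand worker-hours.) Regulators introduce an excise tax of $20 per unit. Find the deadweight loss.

Competitive equilibrium: 227 − 0.6Q = 131 + 0.5Q → Q* = 87.2727, P* = 174.6364.
With the tax, the buyer price exceeds the seller price by 20: (227 − 0.6Q) − (131 + 0.5Q) = 20 → Q' = 69.0909.
ΔQ = 87.2727 − 69.0909 = 18.1818; the wedge equals the tax, 20.
Deadweight loss = ½ × 18.1818 × 20 = $181.82 thousand.

$181.82 thousand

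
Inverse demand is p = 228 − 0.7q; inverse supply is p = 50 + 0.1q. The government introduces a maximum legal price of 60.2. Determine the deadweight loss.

Competitive equilibrium: 228 − 0.7q = 50 + 0.1q → q* = 222.5, p* = 72.25.
At the ceiling p = 60.2, quantity supplied = (60.2 − 50)/0.1 = 102.
Willingness to pay at q' = 102: 228 − 0.7·102 = 156.6.
Δq = 222.5 − 102 = 120.5; wedge = 156.6 − 60.2 = 96.4.
Welfare loss = ½ × 120.5 × 96.4 = 5808.10.

5808.10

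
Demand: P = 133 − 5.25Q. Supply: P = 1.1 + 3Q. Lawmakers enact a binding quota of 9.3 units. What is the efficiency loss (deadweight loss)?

184.50

Competitive equilibrium: 133 − 5.25Q = 1.1 + 3Q → Q* = 15.9879, P* = 49.0636.
At Q = 9.3: demand price = 133 − 5.25·9.3 = 84.175; supply price = 1.1 + 3·9.3 = 29.
ΔQ = 15.9879 − 9.3 = 6.6879; wedge = 84.175 − 29 = 55.175.
DWL = ½ × 6.6879 × 55.175 = 184.50.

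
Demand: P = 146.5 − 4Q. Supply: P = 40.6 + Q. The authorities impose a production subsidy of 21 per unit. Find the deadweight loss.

44.10

Competitive equilibrium: 146.5 − 4Q = 40.6 + Q → Q* = 21.18, P* = 61.78.
The subsidy lowers effective supply by 21: P = 19.6 + Q.
New quantity: 146.5 − 4Q = 19.6 + Q → Q' = 25.38.
Overproduction ΔQ = 25.38 − 21.18 = 4.2; wedge = subsidy = 21.
DWL = ½ × 4.2 × 21 = 44.10.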